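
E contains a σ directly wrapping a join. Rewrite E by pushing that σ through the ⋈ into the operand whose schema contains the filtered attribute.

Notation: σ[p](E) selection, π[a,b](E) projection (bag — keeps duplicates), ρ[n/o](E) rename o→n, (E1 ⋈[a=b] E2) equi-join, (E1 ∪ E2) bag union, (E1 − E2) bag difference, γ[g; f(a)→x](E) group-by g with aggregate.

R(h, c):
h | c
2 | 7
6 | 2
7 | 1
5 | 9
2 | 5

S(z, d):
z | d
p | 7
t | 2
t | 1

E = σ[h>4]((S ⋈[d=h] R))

σ filters on h, owned by the right side.
E' = (S ⋈[d=h] σ[h>4](R))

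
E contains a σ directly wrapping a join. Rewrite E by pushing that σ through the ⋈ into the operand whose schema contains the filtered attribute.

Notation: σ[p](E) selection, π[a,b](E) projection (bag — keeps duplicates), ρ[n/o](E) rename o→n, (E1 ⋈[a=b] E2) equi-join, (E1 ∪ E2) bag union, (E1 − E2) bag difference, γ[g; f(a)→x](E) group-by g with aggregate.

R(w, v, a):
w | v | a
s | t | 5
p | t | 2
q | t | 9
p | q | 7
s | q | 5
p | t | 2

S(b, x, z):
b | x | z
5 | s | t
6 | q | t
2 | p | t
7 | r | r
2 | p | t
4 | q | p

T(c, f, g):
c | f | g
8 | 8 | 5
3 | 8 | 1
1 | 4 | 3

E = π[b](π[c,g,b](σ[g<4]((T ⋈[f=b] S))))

σ filters on g, owned by the left side.
E' = π[b](π[c,g,b]((σ[g<4](T) ⋈[f=b] S)))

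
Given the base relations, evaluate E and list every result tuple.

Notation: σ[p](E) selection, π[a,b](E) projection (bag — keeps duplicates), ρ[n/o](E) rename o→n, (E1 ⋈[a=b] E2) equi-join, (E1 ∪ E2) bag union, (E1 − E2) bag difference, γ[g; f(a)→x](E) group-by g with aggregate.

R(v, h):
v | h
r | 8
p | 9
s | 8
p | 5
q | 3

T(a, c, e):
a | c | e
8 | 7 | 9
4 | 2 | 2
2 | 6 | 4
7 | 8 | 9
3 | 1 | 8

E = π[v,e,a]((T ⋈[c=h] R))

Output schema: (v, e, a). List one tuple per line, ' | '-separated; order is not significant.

Subexpression sizes:
  T → 5
  R → 5
  (T ⋈[c=h] R) → 2
  π[v,e,a]((T ⋈[c=h] R)) → 2

== RESULT ==
v | e | a
r | 9 | 7
s | 9 | 7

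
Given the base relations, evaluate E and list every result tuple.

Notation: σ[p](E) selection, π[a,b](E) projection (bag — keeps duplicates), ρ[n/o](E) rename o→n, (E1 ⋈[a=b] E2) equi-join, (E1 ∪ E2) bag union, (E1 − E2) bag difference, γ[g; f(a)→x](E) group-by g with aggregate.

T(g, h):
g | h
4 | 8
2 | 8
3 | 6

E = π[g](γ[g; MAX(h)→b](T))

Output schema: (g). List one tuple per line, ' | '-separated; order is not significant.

Stepwise |·|:
  T → 3
  γ[g; MAX(h)→b](T) → 3
  π[g](γ[g; MAX(h)→b](T)) → 3

== RESULT ==
g
2
3
4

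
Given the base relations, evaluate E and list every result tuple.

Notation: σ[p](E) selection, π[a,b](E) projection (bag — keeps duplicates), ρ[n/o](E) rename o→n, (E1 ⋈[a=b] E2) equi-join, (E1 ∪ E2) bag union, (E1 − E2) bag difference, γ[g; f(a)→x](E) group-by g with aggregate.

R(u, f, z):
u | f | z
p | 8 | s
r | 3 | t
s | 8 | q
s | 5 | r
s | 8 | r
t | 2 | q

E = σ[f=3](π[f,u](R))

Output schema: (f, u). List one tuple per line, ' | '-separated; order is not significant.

Per-node cardinality:
  R → 6
  π[f,u](R) → 6
  σ[f=3](π[f,u](R)) → 1

== RESULT ==
f | u
3 | r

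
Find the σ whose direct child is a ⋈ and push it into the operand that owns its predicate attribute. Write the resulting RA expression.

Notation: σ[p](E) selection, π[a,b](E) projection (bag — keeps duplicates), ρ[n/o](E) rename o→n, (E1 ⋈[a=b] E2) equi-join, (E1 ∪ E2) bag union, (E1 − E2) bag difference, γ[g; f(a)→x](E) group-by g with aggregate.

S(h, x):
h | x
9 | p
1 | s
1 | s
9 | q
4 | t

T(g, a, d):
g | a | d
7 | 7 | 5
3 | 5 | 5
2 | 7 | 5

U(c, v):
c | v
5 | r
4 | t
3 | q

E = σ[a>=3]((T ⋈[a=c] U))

σ filters on a, owned by the left side.
E' = (σ[a>=3](T) ⋈[a=c] U)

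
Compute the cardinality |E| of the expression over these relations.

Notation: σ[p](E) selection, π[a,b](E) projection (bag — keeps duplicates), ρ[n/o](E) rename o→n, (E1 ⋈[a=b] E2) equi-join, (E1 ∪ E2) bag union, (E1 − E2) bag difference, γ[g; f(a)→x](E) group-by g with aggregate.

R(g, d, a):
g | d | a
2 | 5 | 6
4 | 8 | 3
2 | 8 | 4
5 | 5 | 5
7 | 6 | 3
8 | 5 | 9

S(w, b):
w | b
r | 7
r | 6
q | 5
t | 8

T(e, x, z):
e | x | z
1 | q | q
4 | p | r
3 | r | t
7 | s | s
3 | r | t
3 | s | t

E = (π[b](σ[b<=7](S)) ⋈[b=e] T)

Stepwise |·|:
  S → 4
  σ[b<=7](S) → 3
  π[b](σ[b<=7](S)) → 3
  T → 6
  (π[b](σ[b<=7](S)) ⋈[b=e] T) → 1

|E| = 1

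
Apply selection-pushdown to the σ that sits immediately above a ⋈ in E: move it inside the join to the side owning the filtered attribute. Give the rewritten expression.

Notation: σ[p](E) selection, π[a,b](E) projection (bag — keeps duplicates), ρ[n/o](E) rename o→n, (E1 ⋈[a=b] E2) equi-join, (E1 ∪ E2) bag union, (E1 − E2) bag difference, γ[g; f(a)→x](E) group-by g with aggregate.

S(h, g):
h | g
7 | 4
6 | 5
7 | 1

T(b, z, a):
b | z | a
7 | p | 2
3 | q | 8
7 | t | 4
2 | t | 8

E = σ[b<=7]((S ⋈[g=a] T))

σ filters on b, owned by the right side.
E' = (S ⋈[g=a] σ[b<=7](T))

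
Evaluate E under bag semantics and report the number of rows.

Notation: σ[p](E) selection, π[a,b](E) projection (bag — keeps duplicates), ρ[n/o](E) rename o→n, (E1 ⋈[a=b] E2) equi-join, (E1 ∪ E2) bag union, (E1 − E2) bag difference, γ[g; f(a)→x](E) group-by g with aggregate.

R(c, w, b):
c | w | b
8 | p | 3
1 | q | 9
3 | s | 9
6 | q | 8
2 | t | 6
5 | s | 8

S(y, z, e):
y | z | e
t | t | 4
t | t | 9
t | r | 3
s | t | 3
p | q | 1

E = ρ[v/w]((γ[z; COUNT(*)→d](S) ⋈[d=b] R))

Stepwise |·|:
  S → 5
  γ[z; COUNT(*)→d](S) → 3
  R → 6
  (γ[z; COUNT(*)→d](S) ⋈[d=b] R) → 1
  ρ[v/w]((γ[z; COUNT(*)→d](S) ⋈[d=b] R)) → 1

|E| = 1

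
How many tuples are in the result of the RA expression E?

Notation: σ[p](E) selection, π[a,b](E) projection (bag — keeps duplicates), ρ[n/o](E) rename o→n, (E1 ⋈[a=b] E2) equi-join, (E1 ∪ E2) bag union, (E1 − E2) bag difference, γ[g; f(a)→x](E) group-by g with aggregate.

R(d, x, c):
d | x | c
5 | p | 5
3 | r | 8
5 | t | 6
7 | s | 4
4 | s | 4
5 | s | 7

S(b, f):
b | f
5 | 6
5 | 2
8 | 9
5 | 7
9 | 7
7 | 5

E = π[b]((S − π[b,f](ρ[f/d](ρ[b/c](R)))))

Stepwise |·|:
  S → 6
  R → 6
  ρ[b/c](R) → 6
  ρ[f/d](ρ[b/c](R)) → 6
  π[b,f](ρ[f/d](ρ[b/c](R))) → 6
  (S − π[b,f](ρ[f/d](ρ[b/c](R)))) → 5
  π[b]((S − π[b,f](ρ[f/d](ρ[b/c](R))))) → 5

|E| = 5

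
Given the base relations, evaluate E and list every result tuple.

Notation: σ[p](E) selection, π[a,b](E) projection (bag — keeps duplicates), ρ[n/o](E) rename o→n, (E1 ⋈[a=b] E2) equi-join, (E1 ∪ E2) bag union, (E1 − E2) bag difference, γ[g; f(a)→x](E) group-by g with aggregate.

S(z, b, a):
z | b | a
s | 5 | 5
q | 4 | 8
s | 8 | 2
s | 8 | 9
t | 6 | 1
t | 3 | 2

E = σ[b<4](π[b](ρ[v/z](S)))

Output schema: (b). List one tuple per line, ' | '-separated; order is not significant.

Per-node cardinality:
  S → 6
  ρ[v/z](S) → 6
  π[b](ρ[v/z](S)) → 6
  σ[b<4](π[b](ρ[v/z](S))) → 1

== RESULT ==
b
3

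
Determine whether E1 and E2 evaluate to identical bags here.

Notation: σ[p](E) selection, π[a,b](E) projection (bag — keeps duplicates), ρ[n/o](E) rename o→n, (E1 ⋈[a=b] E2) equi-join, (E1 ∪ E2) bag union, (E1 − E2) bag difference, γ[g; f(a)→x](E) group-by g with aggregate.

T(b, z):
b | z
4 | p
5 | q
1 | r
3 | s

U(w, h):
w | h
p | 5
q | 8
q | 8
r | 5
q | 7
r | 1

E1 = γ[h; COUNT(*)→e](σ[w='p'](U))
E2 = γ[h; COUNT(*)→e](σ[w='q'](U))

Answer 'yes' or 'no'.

E1 row counts bottom-up:
  U → 6
  σ[w='p'](U) → 1
  γ[h; COUNT(*)→e](σ[w='p'](U)) → 1
E2 row counts bottom-up:
  U → 6
  σ[w='q'](U) → 3
  γ[h; COUNT(*)→e](σ[w='q'](U)) → 2

E1 result:
h | e
5 | 1
E2 result:
h | e
7 | 1
8 | 2
Witness: (8, 2) appears 0× in E1 but 1× in E2.

no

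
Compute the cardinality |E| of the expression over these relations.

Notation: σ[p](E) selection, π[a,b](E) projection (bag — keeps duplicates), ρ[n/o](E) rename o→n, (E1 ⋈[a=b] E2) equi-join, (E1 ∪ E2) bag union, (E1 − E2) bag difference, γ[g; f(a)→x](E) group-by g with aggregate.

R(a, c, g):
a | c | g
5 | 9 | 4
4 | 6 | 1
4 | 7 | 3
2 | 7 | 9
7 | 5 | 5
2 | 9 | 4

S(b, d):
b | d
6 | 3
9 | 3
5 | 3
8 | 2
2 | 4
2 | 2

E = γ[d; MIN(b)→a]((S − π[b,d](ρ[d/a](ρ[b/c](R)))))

Per-node cardinality:
  S → 6
  R → 6
  ρ[b/c](R) → 6
  ρ[d/a](ρ[b/c](R)) → 6
  π[b,d](ρ[d/a](ρ[b/c](R))) → 6
  (S − π[b,d](ρ[d/a](ρ[b/c](R)))) → 6
  γ[d; MIN(b)→a]((S − π[b,d](ρ[d/a](ρ[b/c](R))))) → 3

|E| = 3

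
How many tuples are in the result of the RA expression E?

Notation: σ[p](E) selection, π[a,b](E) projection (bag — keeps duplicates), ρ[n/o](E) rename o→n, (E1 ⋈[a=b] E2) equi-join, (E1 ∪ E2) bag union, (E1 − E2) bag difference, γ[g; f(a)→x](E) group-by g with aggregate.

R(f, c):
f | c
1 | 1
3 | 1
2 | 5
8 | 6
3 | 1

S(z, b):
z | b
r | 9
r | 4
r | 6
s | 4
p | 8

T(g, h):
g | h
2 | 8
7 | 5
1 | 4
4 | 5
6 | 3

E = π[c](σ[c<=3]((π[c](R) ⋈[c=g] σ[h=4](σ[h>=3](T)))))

Subexpression sizes:
  R → 5
  π[c](R) → 5
  T → 5
  σ[h>=3](T) → 5
  σ[h=4](σ[h>=3](T)) → 1
  (π[c](R) ⋈[c=g] σ[h=4](σ[h>=3](T))) → 3
  σ[c<=3]((π[c](R) ⋈[c=g] σ[h=4](σ[h>=3](T)))) → 3
  π[c](σ[c<=3]((π[c](R) ⋈[c=g] σ[h=4](σ[h>=3](T))))) → 3

|E| = 3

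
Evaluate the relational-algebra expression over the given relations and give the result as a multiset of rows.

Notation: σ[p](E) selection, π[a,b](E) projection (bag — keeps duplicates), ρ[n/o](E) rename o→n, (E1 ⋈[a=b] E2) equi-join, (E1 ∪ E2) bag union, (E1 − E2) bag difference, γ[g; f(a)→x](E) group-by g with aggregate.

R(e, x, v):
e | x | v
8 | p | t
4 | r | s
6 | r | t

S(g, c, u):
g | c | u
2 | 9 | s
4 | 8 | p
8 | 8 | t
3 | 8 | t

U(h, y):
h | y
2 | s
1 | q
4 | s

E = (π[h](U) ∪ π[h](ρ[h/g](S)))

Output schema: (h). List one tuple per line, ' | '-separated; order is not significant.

Row counts bottom-up:
  U → 3
  π[h](U) → 3
  S → 4
  ρ[h/g](S) → 4
  π[h](ρ[h/g](S)) → 4
  (π[h](U) ∪ π[h](ρ[h/g](S))) → 7

== RESULT ==
h
1
2
2
3
4
4
8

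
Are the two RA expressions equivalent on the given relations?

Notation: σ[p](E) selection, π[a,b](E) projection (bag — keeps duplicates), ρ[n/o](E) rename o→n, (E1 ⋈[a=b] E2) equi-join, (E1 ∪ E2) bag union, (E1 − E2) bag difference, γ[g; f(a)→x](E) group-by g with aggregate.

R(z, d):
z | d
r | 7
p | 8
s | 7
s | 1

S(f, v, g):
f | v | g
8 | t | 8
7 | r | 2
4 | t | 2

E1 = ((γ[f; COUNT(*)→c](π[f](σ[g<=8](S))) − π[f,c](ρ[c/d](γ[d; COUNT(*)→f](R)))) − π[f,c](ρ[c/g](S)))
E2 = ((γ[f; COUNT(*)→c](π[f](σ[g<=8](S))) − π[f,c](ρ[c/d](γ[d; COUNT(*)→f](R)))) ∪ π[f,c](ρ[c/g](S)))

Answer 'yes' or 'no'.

E1 per-node cardinality:
  S → 3
  σ[g<=8](S) → 3
  π[f](σ[g<=8](S)) → 3
  γ[f; COUNT(*)→c](π[f](σ[g<=8](S))) → 3
  R → 4
  γ[d; COUNT(*)→f](R) → 3
  ρ[c/d](γ[d; COUNT(*)→f](R)) → 3
  π[f,c](ρ[c/d](γ[d; COUNT(*)→f](R))) → 3
  (γ[f; COUNT(*)→c](π[f](σ[g<=8](S))) − π[f,c](ρ[c/d](γ[d; COUNT(*)→f](R)))) → 3
  S → 3
  ρ[c/g](S) → 3
  π[f,c](ρ[c/g](S)) → 3
  ((γ[f; COUNT(*)→c](π[f](σ[g<=8](S))) − π[f,c](ρ[c/d](γ[d; COUNT(*)→f](R)))) − π[f,c](ρ[c/g](S))) → 3
E2 per-node cardinality:
  S → 3
  σ[g<=8](S) → 3
  π[f](σ[g<=8](S)) → 3
  γ[f; COUNT(*)→c](π[f](σ[g<=8](S))) → 3
  R → 4
  γ[d; COUNT(*)→f](R) → 3
  ρ[c/d](γ[d; COUNT(*)→f](R)) → 3
  π[f,c](ρ[c/d](γ[d; COUNT(*)→f](R))) → 3
  (γ[f; COUNT(*)→c](π[f](σ[g<=8](S))) − π[f,c](ρ[c/d](γ[d; COUNT(*)→f](R)))) → 3
  S → 3
  ρ[c/g](S) → 3
  π[f,c](ρ[c/g](S)) → 3
  ((γ[f; COUNT(*)→c](π[f](σ[g<=8](S))) − π[f,c](ρ[c/d](γ[d; COUNT(*)→f](R)))) ∪ π[f,c](ρ[c/g](S))) → 6

E1 result:
f | c
4 | 1
7 | 1
8 | 1
E2 result:
f | c
4 | 1
4 | 2
7 | 1
7 | 2
8 | 1
8 | 8
Witness: (8, 8) appears 0× in E1 but 1× in E2.

no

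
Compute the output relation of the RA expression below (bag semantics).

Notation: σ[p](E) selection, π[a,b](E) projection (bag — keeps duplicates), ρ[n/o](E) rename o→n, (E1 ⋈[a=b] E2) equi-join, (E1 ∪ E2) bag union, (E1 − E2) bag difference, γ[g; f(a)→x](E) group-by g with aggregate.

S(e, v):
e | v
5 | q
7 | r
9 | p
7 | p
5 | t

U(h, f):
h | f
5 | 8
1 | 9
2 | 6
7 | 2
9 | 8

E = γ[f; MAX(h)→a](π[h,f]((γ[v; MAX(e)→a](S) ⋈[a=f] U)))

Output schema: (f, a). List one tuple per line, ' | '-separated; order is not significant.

Per-node cardinality:
  S → 5
  γ[v; MAX(e)→a](S) → 4
  U → 5
  (γ[v; MAX(e)→a](S) ⋈[a=f] U) → 1
  π[h,f]((γ[v; MAX(e)→a](S) ⋈[a=f] U)) → 1
  γ[f; MAX(h)→a](π[h,f]((γ[v; MAX(e)→a](S) ⋈[a=f] U))) → 1

== RESULT ==
f | a
9 | 1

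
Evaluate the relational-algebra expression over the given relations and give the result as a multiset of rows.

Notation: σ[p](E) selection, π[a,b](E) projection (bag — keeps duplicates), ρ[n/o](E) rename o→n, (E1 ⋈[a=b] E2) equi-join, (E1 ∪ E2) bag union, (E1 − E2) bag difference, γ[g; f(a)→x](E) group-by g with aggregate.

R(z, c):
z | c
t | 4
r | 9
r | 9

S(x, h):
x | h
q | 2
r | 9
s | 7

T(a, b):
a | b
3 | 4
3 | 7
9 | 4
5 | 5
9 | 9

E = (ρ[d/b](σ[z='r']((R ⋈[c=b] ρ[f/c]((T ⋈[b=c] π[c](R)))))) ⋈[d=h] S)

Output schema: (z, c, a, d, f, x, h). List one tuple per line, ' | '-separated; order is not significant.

Stepwise |·|:
  R → 3
  T → 5
  R → 3
  π[c](R) → 3
  (T ⋈[b=c] π[c](R)) → 4
  ρ[f/c]((T ⋈[b=c] π[c](R))) → 4
  (R ⋈[c=b] ρ[f/c]((T ⋈[b=c] π[c](R)))) → 6
  σ[z='r']((R ⋈[c=b] ρ[f/c]((T ⋈[b=c] π[c](R))))) → 4
  ρ[d/b](σ[z='r']((R ⋈[c=b] ρ[f/c]((T ⋈[b=c] π[c](R)))))) → 4
  S → 3
  (ρ[d/b](σ[z='r']((R ⋈[c=b] ρ[f/c]((T ⋈[b=c] π[c](R)))))) ⋈[d=h] S) → 4

== RESULT ==
z | c | a | d | f | x | h
r | 9 | 9 | 9 | 9 | r | 9
r | 9 | 9 | 9 | 9 | r | 9
r | 9 | 9 | 9 | 9 | r | 9
r | 9 | 9 | 9 | 9 | r | 9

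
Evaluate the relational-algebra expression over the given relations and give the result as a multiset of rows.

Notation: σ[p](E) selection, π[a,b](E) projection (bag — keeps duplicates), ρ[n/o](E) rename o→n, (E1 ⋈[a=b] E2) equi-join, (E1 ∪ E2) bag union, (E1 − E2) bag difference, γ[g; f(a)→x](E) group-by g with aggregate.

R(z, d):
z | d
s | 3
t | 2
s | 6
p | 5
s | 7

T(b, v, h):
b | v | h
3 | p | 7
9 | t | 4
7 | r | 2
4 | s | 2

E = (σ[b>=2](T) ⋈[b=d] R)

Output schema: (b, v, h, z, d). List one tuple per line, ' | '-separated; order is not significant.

Per-node cardinality:
  T → 4
  σ[b>=2](T) → 4
  R → 5
  (σ[b>=2](T) ⋈[b=d] R) → 2

== RESULT ==
b | v | h | z | d
3 | p | 7 | s | 3
7 | r | 2 | s | 7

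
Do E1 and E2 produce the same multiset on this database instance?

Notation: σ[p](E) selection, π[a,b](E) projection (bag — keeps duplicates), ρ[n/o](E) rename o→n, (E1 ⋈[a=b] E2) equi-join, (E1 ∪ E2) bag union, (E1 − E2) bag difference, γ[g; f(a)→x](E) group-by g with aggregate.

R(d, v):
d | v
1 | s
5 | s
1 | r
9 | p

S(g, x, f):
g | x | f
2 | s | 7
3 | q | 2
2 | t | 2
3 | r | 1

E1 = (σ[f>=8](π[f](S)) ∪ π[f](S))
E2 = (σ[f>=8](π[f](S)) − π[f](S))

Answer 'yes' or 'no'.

E1 subexpression sizes:
  S → 4
  π[f](S) → 4
  σ[f>=8](π[f](S)) → 0
  S → 4
  π[f](S) → 4
  (σ[f>=8](π[f](S)) ∪ π[f](S)) → 4
E2 subexpression sizes:
  S → 4
  π[f](S) → 4
  σ[f>=8](π[f](S)) → 0
  S → 4
  π[f](S) → 4
  (σ[f>=8](π[f](S)) − π[f](S)) → 0

E1 result:
f
1
2
2
7
E2 result:
f
(0 rows)
Witness: (1,) appears 1× in E1 but 0× in E2.

no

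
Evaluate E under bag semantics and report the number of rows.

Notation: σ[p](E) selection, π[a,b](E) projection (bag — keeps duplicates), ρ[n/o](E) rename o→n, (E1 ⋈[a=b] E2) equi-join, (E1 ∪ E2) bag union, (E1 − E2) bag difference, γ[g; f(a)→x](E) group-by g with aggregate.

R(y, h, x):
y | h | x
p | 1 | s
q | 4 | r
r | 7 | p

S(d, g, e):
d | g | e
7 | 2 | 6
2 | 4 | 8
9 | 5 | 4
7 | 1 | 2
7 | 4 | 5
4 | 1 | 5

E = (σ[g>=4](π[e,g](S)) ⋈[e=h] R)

Stepwise |·|:
  S → 6
  π[e,g](S) → 6
  σ[g>=4](π[e,g](S)) → 3
  R → 3
  (σ[g>=4](π[e,g](S)) ⋈[e=h] R) → 1

|E| = 1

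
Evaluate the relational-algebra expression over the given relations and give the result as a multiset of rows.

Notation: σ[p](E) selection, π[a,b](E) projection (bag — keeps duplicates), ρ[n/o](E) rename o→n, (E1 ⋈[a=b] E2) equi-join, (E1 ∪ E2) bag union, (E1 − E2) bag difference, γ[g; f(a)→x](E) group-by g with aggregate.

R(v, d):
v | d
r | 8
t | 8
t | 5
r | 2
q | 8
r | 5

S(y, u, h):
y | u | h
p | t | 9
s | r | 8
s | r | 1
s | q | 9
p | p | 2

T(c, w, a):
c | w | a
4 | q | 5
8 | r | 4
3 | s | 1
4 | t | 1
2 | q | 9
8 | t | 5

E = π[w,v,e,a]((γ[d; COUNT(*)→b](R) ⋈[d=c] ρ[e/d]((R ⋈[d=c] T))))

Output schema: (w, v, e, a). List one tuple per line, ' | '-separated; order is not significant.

Row counts bottom-up:
  R → 6
  γ[d; COUNT(*)→b](R) → 3
  R → 6
  T → 6
  (R ⋈[d=c] T) → 7
  ρ[e/d]((R ⋈[d=c] T)) → 7
  (γ[d; COUNT(*)→b](R) ⋈[d=c] ρ[e/d]((R ⋈[d=c] T))) → 7
  π[w,v,e,a]((γ[d; COUNT(*)→b](R) ⋈[d=c] ρ[e/d]((R ⋈[d=c] T)))) → 7

== RESULT ==
w | v | e | a
q | r | 2 | 9
r | q | 8 | 4
r | r | 8 | 4
r | t | 8 | 4
t | q | 8 | 5
t | r | 8 | 5
t | t | 8 | 5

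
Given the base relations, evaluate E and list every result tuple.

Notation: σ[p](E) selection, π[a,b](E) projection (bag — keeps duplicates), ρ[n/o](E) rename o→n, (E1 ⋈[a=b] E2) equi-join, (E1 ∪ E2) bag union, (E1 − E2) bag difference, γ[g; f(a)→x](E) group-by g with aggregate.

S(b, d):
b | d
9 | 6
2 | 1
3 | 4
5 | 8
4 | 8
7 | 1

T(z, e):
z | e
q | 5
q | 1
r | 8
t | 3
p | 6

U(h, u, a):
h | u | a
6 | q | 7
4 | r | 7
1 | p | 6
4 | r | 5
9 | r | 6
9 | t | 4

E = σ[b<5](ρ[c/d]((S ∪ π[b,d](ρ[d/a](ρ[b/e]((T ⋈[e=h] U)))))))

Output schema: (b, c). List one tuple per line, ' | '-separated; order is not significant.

Stepwise |·|:
  S → 6
  T → 5
  U → 6
  (T ⋈[e=h] U) → 2
  ρ[b/e]((T ⋈[e=h] U)) → 2
  ρ[d/a](ρ[b/e]((T ⋈[e=h] U))) → 2
  π[b,d](ρ[d/a](ρ[b/e]((T ⋈[e=h] U)))) → 2
  (S ∪ π[b,d](ρ[d/a](ρ[b/e]((T ⋈[e=h] U))))) → 8
  ρ[c/d]((S ∪ π[b,d](ρ[d/a](ρ[b/e]((T ⋈[e=h] U)))))) → 8
  σ[b<5](ρ[c/d]((S ∪ π[b,d](ρ[d/a](ρ[b/e]((T ⋈[e=h] U))))))) → 4

== RESULT ==
b | c
1 | 6
2 | 1
3 | 4
4 | 8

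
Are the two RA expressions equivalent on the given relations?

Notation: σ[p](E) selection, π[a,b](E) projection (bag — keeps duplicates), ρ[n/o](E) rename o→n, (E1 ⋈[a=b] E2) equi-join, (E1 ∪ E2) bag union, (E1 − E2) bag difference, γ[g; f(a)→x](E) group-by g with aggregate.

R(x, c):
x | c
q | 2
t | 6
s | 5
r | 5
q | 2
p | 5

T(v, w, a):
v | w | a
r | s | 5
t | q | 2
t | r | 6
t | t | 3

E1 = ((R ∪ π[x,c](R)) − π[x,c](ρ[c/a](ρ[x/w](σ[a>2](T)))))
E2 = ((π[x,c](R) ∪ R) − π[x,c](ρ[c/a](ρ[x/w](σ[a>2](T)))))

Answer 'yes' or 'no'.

E1 row counts bottom-up:
  R → 6
  R → 6
  π[x,c](R) → 6
  (R ∪ π[x,c](R)) → 12
  T → 4
  σ[a>2](T) → 3
  ρ[x/w](σ[a>2](T)) → 3
  ρ[c/a](ρ[x/w](σ[a>2](T))) → 3
  π[x,c](ρ[c/a](ρ[x/w](σ[a>2](T)))) → 3
  ((R ∪ π[x,c](R)) − π[x,c](ρ[c/a](ρ[x/w](σ[a>2](T))))) → 11
E2 row counts bottom-up:
  R → 6
  π[x,c](R) → 6
  R → 6
  (π[x,c](R) ∪ R) → 12
  T → 4
  σ[a>2](T) → 3
  ρ[x/w](σ[a>2](T)) → 3
  ρ[c/a](ρ[x/w](σ[a>2](T))) → 3
  π[x,c](ρ[c/a](ρ[x/w](σ[a>2](T)))) → 3
  ((π[x,c](R) ∪ R) − π[x,c](ρ[c/a](ρ[x/w](σ[a>2](T))))) → 11

E1 and E2 produce the same multiset:
x | c
p | 5
p | 5
q | 2
q | 2
q | 2
q | 2
r | 5
r | 5
s | 5
t | 6
t | 6

yes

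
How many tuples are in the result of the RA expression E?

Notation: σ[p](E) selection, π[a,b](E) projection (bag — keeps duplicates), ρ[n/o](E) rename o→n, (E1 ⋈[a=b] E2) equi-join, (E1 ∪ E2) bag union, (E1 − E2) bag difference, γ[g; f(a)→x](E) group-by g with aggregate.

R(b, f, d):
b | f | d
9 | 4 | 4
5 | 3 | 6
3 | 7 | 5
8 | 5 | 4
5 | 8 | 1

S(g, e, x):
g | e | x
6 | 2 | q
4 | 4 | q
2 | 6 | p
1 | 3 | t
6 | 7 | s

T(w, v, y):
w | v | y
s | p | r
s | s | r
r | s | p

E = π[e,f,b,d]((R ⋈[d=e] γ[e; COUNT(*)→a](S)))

Row counts bottom-up:
  R → 5
  S → 5
  γ[e; COUNT(*)→a](S) → 5
  (R ⋈[d=e] γ[e; COUNT(*)→a](S)) → 3
  π[e,f,b,d]((R ⋈[d=e] γ[e; COUNT(*)→a](S))) → 3

|E| = 3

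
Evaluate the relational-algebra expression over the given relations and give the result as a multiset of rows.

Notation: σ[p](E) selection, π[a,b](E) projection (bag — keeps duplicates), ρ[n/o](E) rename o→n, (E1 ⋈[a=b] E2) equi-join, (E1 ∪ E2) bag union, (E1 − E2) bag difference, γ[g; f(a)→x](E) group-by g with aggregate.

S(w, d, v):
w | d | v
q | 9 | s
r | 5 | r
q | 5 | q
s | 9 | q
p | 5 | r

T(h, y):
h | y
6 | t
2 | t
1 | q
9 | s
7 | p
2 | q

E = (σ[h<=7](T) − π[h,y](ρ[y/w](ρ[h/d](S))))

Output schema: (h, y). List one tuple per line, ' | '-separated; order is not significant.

Subexpression sizes:
  T → 6
  σ[h<=7](T) → 5
  S → 5
  ρ[h/d](S) → 5
  ρ[y/w](ρ[h/d](S)) → 5
  π[h,y](ρ[y/w](ρ[h/d](S))) → 5
  (σ[h<=7](T) − π[h,y](ρ[y/w](ρ[h/d](S)))) → 5

== RESULT ==
h | y
1 | q
2 | q
2 | t
6 | t
7 | p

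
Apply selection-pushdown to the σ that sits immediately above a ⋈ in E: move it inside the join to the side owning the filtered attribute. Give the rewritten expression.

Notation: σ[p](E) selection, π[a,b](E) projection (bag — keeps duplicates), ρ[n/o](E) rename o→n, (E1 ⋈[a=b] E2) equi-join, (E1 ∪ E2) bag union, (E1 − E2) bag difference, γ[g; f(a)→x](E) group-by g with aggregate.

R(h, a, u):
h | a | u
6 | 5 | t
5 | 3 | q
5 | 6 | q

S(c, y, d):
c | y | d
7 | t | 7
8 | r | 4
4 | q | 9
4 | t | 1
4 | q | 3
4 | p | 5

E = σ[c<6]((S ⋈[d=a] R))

σ filters on c, owned by the left side.
E' = (σ[c<6](S) ⋈[d=a] R)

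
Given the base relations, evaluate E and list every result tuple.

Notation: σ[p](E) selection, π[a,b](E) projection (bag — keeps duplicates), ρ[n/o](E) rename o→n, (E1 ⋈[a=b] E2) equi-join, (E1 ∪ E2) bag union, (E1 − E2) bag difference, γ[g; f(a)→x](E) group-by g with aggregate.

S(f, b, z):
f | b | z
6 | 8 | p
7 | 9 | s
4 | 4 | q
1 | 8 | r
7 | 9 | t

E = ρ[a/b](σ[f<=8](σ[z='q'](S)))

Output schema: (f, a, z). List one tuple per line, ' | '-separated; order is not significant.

Stepwise |·|:
  S → 5
  σ[z='q'](S) → 1
  σ[f<=8](σ[z='q'](S)) → 1
  ρ[a/b](σ[f<=8](σ[z='q'](S))) → 1

== RESULT ==
f | a | z
4 | 4 | q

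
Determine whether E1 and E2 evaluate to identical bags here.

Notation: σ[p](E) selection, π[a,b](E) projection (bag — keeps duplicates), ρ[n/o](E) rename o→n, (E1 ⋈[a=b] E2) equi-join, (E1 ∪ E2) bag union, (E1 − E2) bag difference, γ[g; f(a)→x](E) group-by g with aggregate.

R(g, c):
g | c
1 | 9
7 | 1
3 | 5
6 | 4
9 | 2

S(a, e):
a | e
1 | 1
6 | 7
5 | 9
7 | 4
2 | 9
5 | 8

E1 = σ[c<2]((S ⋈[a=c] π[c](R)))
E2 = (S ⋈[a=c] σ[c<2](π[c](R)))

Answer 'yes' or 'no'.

E1 subexpression sizes:
  S → 6
  R → 5
  π[c](R) → 5
  (S ⋈[a=c] π[c](R)) → 4
  σ[c<2]((S ⋈[a=c] π[c](R))) → 1
E2 subexpression sizes:
  S → 6
  R → 5
  π[c](R) → 5
  σ[c<2](π[c](R)) → 1
  (S ⋈[a=c] σ[c<2](π[c](R))) → 1

E1 and E2 produce the same multiset:
a | e | c
1 | 1 | 1

yes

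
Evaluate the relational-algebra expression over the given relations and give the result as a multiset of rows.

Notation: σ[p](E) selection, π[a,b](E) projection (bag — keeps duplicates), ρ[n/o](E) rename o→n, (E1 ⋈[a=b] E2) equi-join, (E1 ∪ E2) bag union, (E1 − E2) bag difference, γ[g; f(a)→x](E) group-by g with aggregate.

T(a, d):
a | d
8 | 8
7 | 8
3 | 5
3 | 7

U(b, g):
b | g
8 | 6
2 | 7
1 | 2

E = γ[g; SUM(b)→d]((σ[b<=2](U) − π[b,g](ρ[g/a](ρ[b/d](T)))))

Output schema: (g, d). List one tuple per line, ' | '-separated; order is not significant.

Subexpression sizes:
  U → 3
  σ[b<=2](U) → 2
  T → 4
  ρ[b/d](T) → 4
  ρ[g/a](ρ[b/d](T)) → 4
  π[b,g](ρ[g/a](ρ[b/d](T))) → 4
  (σ[b<=2](U) − π[b,g](ρ[g/a](ρ[b/d](T)))) → 2
  γ[g; SUM(b)→d]((σ[b<=2](U) − π[b,g](ρ[g/a](ρ[b/d](T))))) → 2

== RESULT ==
g | d
2 | 1
7 | 2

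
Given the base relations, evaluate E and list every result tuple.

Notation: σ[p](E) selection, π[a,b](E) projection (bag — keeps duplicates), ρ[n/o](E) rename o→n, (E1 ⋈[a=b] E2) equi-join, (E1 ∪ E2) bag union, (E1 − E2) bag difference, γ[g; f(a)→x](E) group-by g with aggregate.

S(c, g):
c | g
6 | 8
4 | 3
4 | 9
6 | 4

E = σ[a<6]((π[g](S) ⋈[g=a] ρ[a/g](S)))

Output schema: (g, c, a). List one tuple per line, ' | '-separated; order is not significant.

Stepwise |·|:
  S → 4
  π[g](S) → 4
  S → 4
  ρ[a/g](S) → 4
  (π[g](S) ⋈[g=a] ρ[a/g](S)) → 4
  σ[a<6]((π[g](S) ⋈[g=a] ρ[a/g](S))) → 2

== RESULT ==
g | c | a
3 | 4 | 3
4 | 6 | 4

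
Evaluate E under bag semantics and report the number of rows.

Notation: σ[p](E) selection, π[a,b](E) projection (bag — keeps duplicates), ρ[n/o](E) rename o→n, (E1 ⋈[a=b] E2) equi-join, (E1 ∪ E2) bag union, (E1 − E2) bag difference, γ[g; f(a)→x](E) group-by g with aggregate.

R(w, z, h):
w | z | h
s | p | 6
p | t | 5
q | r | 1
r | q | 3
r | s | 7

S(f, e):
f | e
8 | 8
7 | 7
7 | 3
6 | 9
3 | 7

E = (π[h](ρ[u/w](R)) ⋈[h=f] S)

Per-node cardinality:
  R → 5
  ρ[u/w](R) → 5
  π[h](ρ[u/w](R)) → 5
  S → 5
  (π[h](ρ[u/w](R)) ⋈[h=f] S) → 4

|E| = 4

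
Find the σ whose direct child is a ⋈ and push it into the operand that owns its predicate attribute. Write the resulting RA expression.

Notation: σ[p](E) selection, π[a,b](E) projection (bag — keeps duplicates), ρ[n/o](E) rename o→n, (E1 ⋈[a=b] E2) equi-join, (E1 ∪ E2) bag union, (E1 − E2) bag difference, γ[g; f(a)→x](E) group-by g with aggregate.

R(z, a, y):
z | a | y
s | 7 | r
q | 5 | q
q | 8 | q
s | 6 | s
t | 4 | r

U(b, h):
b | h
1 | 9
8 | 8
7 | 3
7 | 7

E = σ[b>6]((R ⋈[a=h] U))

σ filters on b, owned by the right side.
E' = (R ⋈[a=h] σ[b>6](U))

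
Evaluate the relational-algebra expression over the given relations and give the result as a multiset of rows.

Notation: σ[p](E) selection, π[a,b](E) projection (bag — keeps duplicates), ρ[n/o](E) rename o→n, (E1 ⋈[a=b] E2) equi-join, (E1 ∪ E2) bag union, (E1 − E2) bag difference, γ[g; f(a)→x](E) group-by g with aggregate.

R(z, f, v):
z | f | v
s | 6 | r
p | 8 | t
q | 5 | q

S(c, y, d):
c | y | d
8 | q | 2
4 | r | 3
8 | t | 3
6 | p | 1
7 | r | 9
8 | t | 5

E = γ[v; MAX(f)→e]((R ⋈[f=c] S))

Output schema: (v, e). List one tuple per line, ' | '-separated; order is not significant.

Per-node cardinality:
  R → 3
  S → 6
  (R ⋈[f=c] S) → 4
  γ[v; MAX(f)→e]((R ⋈[f=c] S)) → 2

== RESULT ==
v | e
r | 6
t | 8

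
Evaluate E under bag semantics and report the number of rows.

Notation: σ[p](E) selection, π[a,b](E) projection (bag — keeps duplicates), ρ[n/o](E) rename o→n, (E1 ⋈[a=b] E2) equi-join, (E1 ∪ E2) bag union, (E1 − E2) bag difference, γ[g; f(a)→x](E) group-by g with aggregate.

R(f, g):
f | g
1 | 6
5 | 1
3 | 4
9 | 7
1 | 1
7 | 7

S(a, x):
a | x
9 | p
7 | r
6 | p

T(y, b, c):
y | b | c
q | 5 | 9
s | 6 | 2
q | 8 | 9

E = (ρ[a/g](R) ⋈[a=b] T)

Per-node cardinality:
  R → 6
  ρ[a/g](R) → 6
  T → 3
  (ρ[a/g](R) ⋈[a=b] T) → 1

|E| = 1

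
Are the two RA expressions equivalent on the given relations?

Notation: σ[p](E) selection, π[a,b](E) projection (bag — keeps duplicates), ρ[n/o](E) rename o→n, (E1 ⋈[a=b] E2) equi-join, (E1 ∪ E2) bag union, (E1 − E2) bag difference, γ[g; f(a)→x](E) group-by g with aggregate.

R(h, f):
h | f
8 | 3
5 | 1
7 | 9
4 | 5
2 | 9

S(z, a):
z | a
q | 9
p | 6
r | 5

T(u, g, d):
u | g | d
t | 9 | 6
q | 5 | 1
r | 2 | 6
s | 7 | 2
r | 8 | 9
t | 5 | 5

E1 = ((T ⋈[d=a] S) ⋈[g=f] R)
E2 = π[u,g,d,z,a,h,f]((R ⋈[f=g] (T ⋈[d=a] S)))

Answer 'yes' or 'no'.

E1 subexpression sizes:
  T → 6
  S → 3
  (T ⋈[d=a] S) → 4
  R → 5
  ((T ⋈[d=a] S) ⋈[g=f] R) → 3
E2 subexpression sizes:
  R → 5
  T → 6
  S → 3
  (T ⋈[d=a] S) → 4
  (R ⋈[f=g] (T ⋈[d=a] S)) → 3
  π[u,g,d,z,a,h,f]((R ⋈[f=g] (T ⋈[d=a] S))) → 3

E1 and E2 produce the same multiset:
u | g | d | z | a | h | f
t | 5 | 5 | r | 5 | 4 | 5
t | 9 | 6 | p | 6 | 2 | 9
t | 9 | 6 | p | 6 | 7 | 9

yes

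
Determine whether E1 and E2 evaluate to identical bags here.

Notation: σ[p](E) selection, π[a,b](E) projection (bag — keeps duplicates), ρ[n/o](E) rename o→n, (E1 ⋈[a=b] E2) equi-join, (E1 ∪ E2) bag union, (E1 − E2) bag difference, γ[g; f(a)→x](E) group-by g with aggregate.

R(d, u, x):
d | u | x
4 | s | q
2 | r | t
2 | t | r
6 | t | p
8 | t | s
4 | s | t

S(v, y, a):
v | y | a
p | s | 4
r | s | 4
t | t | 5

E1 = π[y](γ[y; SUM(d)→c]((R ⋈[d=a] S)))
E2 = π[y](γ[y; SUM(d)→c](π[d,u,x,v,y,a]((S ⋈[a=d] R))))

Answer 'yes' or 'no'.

E1 stepwise |·|:
  R → 6
  S → 3
  (R ⋈[d=a] S) → 4
  γ[y; SUM(d)→c]((R ⋈[d=a] S)) → 1
  π[y](γ[y; SUM(d)→c]((R ⋈[d=a] S))) → 1
E2 stepwise |·|:
  S → 3
  R → 6
  (S ⋈[a=d] R) → 4
  π[d,u,x,v,y,a]((S ⋈[a=d] R)) → 4
  γ[y; SUM(d)→c](π[d,u,x,v,y,a]((S ⋈[a=d] R))) → 1
  π[y](γ[y; SUM(d)→c](π[d,u,x,v,y,a]((S ⋈[a=d] R)))) → 1

E1 and E2 produce the same multiset:
y
s

yes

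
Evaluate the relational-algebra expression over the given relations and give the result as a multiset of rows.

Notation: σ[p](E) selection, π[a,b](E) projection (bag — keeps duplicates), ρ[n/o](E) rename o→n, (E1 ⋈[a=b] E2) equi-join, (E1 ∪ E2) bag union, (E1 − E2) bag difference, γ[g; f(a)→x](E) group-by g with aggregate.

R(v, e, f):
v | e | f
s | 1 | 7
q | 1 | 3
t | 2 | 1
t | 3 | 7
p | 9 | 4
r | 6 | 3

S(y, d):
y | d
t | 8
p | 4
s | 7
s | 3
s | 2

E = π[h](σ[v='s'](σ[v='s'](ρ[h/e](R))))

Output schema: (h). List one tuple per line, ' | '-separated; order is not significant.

Subexpression sizes:
  R → 6
  ρ[h/e](R) → 6
  σ[v='s'](ρ[h/e](R)) → 1
  σ[v='s'](σ[v='s'](ρ[h/e](R))) → 1
  π[h](σ[v='s'](σ[v='s'](ρ[h/e](R)))) → 1

== RESULT ==
h
1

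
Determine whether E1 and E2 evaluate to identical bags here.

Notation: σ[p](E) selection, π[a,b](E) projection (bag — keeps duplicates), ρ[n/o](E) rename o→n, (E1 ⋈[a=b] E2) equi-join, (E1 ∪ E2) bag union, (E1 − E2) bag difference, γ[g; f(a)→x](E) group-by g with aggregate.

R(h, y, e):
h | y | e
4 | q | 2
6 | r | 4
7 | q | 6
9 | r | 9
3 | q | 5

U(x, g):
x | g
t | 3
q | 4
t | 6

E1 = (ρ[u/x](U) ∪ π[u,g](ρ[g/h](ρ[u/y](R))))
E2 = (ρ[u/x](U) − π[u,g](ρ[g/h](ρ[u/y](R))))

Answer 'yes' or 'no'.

E1 row counts bottom-up:
  U → 3
  ρ[u/x](U) → 3
  R → 5
  ρ[u/y](R) → 5
  ρ[g/h](ρ[u/y](R)) → 5
  π[u,g](ρ[g/h](ρ[u/y](R))) → 5
  (ρ[u/x](U) ∪ π[u,g](ρ[g/h](ρ[u/y](R)))) → 8
E2 row counts bottom-up:
  U → 3
  ρ[u/x](U) → 3
  R → 5
  ρ[u/y](R) → 5
  ρ[g/h](ρ[u/y](R)) → 5
  π[u,g](ρ[g/h](ρ[u/y](R))) → 5
  (ρ[u/x](U) − π[u,g](ρ[g/h](ρ[u/y](R)))) → 2

E1 result:
u | g
q | 3
q | 4
q | 4
q | 7
r | 6
r | 9
t | 3
t | 6
E2 result:
u | g
t | 3
t | 6
Witness: ('q', 4) appears 2× in E1 but 0× in E2.

no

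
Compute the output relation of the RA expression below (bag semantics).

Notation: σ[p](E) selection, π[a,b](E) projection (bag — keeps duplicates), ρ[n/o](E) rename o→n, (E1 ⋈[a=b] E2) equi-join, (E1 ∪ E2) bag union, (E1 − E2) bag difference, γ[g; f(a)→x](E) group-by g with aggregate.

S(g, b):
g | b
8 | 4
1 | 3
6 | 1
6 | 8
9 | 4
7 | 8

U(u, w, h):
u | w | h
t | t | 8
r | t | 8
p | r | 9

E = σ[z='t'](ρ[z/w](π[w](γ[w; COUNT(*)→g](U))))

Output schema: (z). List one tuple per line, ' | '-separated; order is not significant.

Stepwise |·|:
  U → 3
  γ[w; COUNT(*)→g](U) → 2
  π[w](γ[w; COUNT(*)→g](U)) → 2
  ρ[z/w](π[w](γ[w; COUNT(*)→g](U))) → 2
  σ[z='t'](ρ[z/w](π[w](γ[w; COUNT(*)→g](U)))) → 1

== RESULT ==
z
t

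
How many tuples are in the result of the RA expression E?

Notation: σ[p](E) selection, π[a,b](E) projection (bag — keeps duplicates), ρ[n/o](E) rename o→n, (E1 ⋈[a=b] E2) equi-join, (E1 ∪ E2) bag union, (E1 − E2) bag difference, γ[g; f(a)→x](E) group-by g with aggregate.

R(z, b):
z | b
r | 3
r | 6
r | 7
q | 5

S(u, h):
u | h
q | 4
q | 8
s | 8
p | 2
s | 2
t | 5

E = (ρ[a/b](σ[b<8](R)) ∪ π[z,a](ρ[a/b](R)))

Per-node cardinality:
  R → 4
  σ[b<8](R) → 4
  ρ[a/b](σ[b<8](R)) → 4
  R → 4
  ρ[a/b](R) → 4
  π[z,a](ρ[a/b](R)) → 4
  (ρ[a/b](σ[b<8](R)) ∪ π[z,a](ρ[a/b](R))) → 8

|E| = 8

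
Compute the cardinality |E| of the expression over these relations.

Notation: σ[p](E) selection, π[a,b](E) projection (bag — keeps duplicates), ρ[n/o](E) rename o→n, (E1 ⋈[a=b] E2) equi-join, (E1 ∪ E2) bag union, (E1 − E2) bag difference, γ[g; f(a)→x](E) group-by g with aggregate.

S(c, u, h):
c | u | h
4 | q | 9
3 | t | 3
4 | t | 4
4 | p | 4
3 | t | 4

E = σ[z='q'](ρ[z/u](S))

Stepwise |·|:
  S → 5
  ρ[z/u](S) → 5
  σ[z='q'](ρ[z/u](S)) → 1

|E| = 1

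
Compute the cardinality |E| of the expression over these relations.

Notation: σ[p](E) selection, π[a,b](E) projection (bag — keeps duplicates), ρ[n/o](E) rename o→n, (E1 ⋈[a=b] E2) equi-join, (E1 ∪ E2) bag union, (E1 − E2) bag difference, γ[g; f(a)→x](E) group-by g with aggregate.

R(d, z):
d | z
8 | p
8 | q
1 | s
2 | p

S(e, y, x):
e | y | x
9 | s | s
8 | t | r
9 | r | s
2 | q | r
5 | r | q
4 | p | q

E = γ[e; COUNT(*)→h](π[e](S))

Stepwise |·|:
  S → 6
  π[e](S) → 6
  γ[e; COUNT(*)→h](π[e](S)) → 5

|E| = 5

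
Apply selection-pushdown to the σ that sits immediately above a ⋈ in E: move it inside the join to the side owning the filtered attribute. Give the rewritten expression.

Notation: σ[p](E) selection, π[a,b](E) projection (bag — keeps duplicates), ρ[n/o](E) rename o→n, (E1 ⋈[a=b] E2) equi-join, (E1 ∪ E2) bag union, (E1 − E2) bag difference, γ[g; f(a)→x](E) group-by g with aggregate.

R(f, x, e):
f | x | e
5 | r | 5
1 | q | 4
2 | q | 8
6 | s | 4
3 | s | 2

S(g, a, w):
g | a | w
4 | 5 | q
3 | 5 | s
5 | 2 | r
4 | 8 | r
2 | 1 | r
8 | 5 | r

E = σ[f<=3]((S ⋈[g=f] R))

σ filters on f, owned by the right side.
E' = (S ⋈[g=f] σ[f<=3](R))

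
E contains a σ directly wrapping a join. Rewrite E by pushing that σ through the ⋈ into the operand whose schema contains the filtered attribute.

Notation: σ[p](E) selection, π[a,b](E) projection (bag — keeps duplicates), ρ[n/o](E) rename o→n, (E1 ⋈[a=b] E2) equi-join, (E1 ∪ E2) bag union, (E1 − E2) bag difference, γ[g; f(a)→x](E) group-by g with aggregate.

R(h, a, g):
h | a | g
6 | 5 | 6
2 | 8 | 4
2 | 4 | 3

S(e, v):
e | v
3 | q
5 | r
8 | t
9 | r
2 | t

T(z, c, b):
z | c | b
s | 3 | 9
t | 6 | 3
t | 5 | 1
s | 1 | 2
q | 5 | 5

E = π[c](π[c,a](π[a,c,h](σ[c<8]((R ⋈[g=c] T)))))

σ filters on c, owned by the right side.
E' = π[c](π[c,a](π[a,c,h]((R ⋈[g=c] σ[c<8](T)))))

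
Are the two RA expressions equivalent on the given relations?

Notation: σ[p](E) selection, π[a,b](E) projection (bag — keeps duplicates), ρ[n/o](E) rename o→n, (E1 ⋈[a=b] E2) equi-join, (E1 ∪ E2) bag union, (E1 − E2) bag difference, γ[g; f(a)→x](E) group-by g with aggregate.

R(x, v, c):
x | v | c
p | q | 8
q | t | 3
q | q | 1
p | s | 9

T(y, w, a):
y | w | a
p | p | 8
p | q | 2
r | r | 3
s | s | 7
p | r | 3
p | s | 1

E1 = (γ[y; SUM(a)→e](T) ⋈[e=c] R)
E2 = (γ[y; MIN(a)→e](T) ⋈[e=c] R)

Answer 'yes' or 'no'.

E1 row counts bottom-up:
  T → 6
  γ[y; SUM(a)→e](T) → 3
  R → 4
  (γ[y; SUM(a)→e](T) ⋈[e=c] R) → 1
E2 row counts bottom-up:
  T → 6
  γ[y; MIN(a)→e](T) → 3
  R → 4
  (γ[y; MIN(a)→e](T) ⋈[e=c] R) → 2

E1 result:
y | e | x | v | c
r | 3 | q | t | 3
E2 result:
y | e | x | v | c
p | 1 | q | q | 1
r | 3 | q | t | 3
Witness: ('p', 1, 'q', 'q', 1) appears 0× in E1 but 1× in E2.

no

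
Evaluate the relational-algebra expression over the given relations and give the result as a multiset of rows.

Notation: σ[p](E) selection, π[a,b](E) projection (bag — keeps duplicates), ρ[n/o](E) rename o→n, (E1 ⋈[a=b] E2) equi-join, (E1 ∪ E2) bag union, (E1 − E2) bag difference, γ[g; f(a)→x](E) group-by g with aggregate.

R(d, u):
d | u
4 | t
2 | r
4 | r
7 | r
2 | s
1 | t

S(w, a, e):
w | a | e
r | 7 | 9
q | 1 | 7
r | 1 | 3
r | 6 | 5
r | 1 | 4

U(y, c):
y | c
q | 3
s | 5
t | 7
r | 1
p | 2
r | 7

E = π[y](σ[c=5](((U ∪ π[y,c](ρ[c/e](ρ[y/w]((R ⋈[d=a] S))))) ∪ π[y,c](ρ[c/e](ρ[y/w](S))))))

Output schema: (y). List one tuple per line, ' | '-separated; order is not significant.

Stepwise |·|:
  U → 6
  R → 6
  S → 5
  (R ⋈[d=a] S) → 4
  ρ[y/w]((R ⋈[d=a] S)) → 4
  ρ[c/e](ρ[y/w]((R ⋈[d=a] S))) → 4
  π[y,c](ρ[c/e](ρ[y/w]((R ⋈[d=a] S)))) → 4
  (U ∪ π[y,c](ρ[c/e](ρ[y/w]((R ⋈[d=a] S))))) → 10
  S → 5
  ρ[y/w](S) → 5
  ρ[c/e](ρ[y/w](S)) → 5
  π[y,c](ρ[c/e](ρ[y/w](S))) → 5
  ((U ∪ π[y,c](ρ[c/e](ρ[y/w]((R ⋈[d=a] S))))) ∪ π[y,c](ρ[c/e](ρ[y/w](S)))) → 15
  σ[c=5](((U ∪ π[y,c](ρ[c/e](ρ[y/w]((R ⋈[d=a] S))))) ∪ π[y,c](ρ[c/e](ρ[y/w](S))))) → 2
  π[y](σ[c=5](((U ∪ π[y,c](ρ[c/e](ρ[y/w]((R ⋈[d=a] S))))) ∪ π[y,c](ρ[c/e](ρ[y/w](S)))))) → 2

== RESULT ==
y
r
s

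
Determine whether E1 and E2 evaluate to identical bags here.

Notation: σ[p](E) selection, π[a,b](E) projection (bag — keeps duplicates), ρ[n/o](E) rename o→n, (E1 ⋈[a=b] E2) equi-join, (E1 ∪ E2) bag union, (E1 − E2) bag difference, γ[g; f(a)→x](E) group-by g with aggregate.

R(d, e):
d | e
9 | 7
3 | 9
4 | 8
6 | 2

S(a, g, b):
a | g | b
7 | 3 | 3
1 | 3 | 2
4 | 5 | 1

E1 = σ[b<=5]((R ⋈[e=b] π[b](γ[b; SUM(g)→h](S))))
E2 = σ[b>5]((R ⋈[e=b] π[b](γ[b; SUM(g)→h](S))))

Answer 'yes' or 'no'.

E1 row counts bottom-up:
  R → 4
  S → 3
  γ[b; SUM(g)→h](S) → 3
  π[b](γ[b; SUM(g)→h](S)) → 3
  (R ⋈[e=b] π[b](γ[b; SUM(g)→h](S))) → 1
  σ[b<=5]((R ⋈[e=b] π[b](γ[b; SUM(g)→h](S)))) → 1
E2 row counts bottom-up:
  R → 4
  S → 3
  γ[b; SUM(g)→h](S) → 3
  π[b](γ[b; SUM(g)→h](S)) → 3
  (R ⋈[e=b] π[b](γ[b; SUM(g)→h](S))) → 1
  σ[b>5]((R ⋈[e=b] π[b](γ[b; SUM(g)→h](S)))) → 0

E1 result:
d | e | b
6 | 2 | 2
E2 result:
d | e | b
(0 rows)
Witness: (6, 2, 2) appears 1× in E1 but 0× in E2.

no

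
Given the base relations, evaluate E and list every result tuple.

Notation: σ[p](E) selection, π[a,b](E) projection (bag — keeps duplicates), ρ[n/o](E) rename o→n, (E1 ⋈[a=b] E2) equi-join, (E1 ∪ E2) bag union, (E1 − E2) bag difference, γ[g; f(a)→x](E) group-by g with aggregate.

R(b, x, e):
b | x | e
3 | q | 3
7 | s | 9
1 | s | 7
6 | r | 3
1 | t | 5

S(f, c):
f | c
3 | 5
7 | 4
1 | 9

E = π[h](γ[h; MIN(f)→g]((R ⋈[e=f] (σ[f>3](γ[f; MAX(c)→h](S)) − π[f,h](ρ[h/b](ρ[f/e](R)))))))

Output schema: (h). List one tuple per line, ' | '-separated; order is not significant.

Per-node cardinality:
  R → 5
  S → 3
  γ[f; MAX(c)→h](S) → 3
  σ[f>3](γ[f; MAX(c)→h](S)) → 1
  R → 5
  ρ[f/e](R) → 5
  ρ[h/b](ρ[f/e](R)) → 5
  π[f,h](ρ[h/b](ρ[f/e](R))) → 5
  (σ[f>3](γ[f; MAX(c)→h](S)) − π[f,h](ρ[h/b](ρ[f/e](R)))) → 1
  (R ⋈[e=f] (σ[f>3](γ[f; MAX(c)→h](S)) − π[f,h](ρ[h/b](ρ[f/e](R))))) → 1
  γ[h; MIN(f)→g]((R ⋈[e=f] (σ[f>3](γ[f; MAX(c)→h](S)) − π[f,h](ρ[h/b](ρ[f/e](R)))))) → 1
  π[h](γ[h; MIN(f)→g]((R ⋈[e=f] (σ[f>3](γ[f; MAX(c)→h](S)) − π[f,h](ρ[h/b](ρ[f/e](R))))))) → 1

== RESULT ==
h
4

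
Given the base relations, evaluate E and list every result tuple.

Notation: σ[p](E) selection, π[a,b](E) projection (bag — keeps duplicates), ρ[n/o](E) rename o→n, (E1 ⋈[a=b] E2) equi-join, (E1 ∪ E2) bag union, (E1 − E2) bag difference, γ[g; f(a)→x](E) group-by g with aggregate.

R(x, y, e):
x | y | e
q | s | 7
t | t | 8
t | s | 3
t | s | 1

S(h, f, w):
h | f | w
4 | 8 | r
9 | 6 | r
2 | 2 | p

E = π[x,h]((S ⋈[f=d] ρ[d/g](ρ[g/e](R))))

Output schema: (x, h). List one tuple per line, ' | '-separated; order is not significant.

Subexpression sizes:
  S → 3
  R → 4
  ρ[g/e](R) → 4
  ρ[d/g](ρ[g/e](R)) → 4
  (S ⋈[f=d] ρ[d/g](ρ[g/e](R))) → 1
  π[x,h]((S ⋈[f=d] ρ[d/g](ρ[g/e](R)))) → 1

== RESULT ==
x | h
t | 4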